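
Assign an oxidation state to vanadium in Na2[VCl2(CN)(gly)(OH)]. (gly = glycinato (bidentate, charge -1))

+3

2 sodium outside the brackets (+1 each) → the complex ion is 2−.
Ligand charges: 1×OH = -1; 2×Cl = -2; 1×gly = -1; 1×CN = -1; sum -5.
V + (-5) = 2− ⇒ V is +3.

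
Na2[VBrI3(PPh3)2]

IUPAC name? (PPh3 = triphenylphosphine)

sodium bromotriiodobis(triphenylphosphine)vanadate(II)

The 2 sodium counter-ions carry a total charge of +2, so each complex ion is 2−.
Ligand charges: 3×iodo (-1 each), 2×triphenylphosphine (neutral), 1×bromo (-1 each); total -4. So V + (-4) = 2−, giving V = +2.
The complex ion is anionic, so vanadium takes the -ate form vanadate(II).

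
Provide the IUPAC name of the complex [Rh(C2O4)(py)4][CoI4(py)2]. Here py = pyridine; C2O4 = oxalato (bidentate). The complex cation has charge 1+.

Both ions are complex: the cation is named first with the plain metal name, the anion second with the -ate form; each ion's ligands are alphabetised independently.
The complex cation is given as 1+; its ligand charges sum to -2, so Rh = +3.
A 1:1 salt means the anion carries the equal and opposite charge, 1−.
Anion: ligand charges sum to -4; for the ion to be 1−, Co = +3.

oxalatotetrakis(pyridine)rhodium(III) tetraiodobis(pyridine)cobaltate(III)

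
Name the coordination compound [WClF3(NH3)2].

diamminechlorotrifluorotungsten(IV)

There is no counter-ion, so the complex is neutral overall.
Ligand charges: 2×ammine (neutral), 1×chloro (-1 each), 3×fluoro (-1 each); total -4. So W + (-4) = 0, giving W = +4.
Ligands are named alphabetically: ammine before chloro before fluoro.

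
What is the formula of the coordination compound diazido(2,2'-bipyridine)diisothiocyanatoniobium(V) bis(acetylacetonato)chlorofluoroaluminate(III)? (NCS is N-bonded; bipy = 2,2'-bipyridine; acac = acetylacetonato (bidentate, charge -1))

Cation [Nb…]: ligand charges -4, Nb(V) ⇒ ion charge 1+.
Anion [Al…]: ligand charges -4, Al(III) ⇒ ion charge 1−.
One 1+ cation balances one 1− anion.

[Nb(bipy)(N3)2(NCS)2][Al(acac)2ClF]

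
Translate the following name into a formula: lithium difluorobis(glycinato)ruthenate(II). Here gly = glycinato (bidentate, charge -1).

Ligands: 2 fluoro (F, -1), 2 glycinato (gly, -1). Ligand charge sum = -4.
With Ru in oxidation state +2, the complex ion is [Ru...]^2−.
Charge balance with lithium (+1) requires 1 complex ion per 2 lithium.

Li2[RuF2(gly)2]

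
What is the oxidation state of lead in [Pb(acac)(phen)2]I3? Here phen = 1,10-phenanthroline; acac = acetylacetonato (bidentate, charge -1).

3 iodide outside the brackets (-1 each) → the complex ion is 3+.
Ligand charges: 2×phen neutral; 1×acac = -1; sum -1.
Pb + (-1) = 3+ ⇒ Pb is +4.

+4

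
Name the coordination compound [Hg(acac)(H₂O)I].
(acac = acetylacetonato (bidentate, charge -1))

(acetylacetonato)aquaiodomercury(II)

There is no counter-ion, so the complex is neutral overall.
Ligand charges: 1×iodo (-1 each), 1×acetylacetonato (-1 each), 1×aqua (neutral); total -2. So Hg + (-2) = 0, giving Hg = +2.
Ligands are named alphabetically: acetylacetonato before aqua before iodo.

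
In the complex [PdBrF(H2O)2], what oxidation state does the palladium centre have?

+2

No counter-ion: the bracketed complex is neutral.
Ligand charges: 2×H2O neutral; 1×Br = -1; 1×F = -1; sum -2.
Pd + (-2) = 0 ⇒ Pd is +2.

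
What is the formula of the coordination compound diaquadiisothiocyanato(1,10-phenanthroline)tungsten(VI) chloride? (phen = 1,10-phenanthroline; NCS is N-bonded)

[W(H2O)2(NCS)2(phen)]Cl4

Ligands: 1 1,10-phenanthroline (phen, neutral), 2 aqua (H2O, neutral), 2 isothiocyanato (NCS, -1). Ligand charge sum = -2.
With W in oxidation state +6, the complex ion is [W...]^4+.
Charge balance with chloride (-1) requires 1 complex ion per 4 chloride.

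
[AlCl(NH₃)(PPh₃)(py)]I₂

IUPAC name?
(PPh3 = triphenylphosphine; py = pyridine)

amminechloro(pyridine)(triphenylphosphine)aluminium(III) iodide

The 2 iodide counter-ions carry a total charge of -2, so each complex ion is 2+.
Ligand charges: 1×triphenylphosphine (neutral), 1×chloro (-1 each), 1×ammine (neutral), 1×pyridine (neutral); total -1. So Al + (-1) = 2+, giving Al = +3.
Ligands are named alphabetically: ammine before chloro before pyridine before triphenylphosphine.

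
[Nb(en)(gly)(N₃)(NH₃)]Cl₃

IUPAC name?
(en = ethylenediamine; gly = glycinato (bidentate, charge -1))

The 3 chloride counter-ions carry a total charge of -3, so each complex ion is 3+.
Ligand charges: 1×azido (-1 each), 1×ammine (neutral), 1×ethylenediamine (neutral), 1×glycinato (-1 each); total -2. So Nb + (-2) = 3+, giving Nb = +5.
Ligands are named alphabetically: ammine before azido before ethylenediamine before glycinato.

ammineazido(ethylenediamine)(glycinato)niobium(V) chloride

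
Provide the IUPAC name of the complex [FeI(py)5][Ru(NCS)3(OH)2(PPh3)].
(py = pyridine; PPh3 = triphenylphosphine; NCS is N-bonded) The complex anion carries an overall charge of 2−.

Both ions are complex: the cation is named first with the plain metal name, the anion second with the -ate form; each ion's ligands are alphabetised independently.
The complex anion is given as 2−; its ligand charges sum to -5, so Ru = +3.
A 1:1 salt means the cation carries the equal and opposite charge, 2+.
Cation: ligand charges sum to -1; for the ion to be 2+, Fe = +3.

iodopentakis(pyridine)iron(III) dihydroxotriisothiocyanato(triphenylphosphine)ruthenate(III)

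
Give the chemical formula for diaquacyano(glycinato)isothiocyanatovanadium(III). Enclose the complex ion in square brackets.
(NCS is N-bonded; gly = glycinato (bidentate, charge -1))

Ligands: 1 isothiocyanato (NCS, -1), 1 cyano (CN, -1), 2 aqua (H2O, neutral), 1 glycinato (gly, -1). Ligand charge sum = -3.
With V in oxidation state +3, the complex ion is [V...].

[V(CN)(gly)(H2O)2(NCS)]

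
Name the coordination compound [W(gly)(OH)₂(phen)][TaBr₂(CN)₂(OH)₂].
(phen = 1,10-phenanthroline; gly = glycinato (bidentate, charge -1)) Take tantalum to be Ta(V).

(glycinato)dihydroxo(1,10-phenanthroline)tungsten(IV) dibromodicyanodihydroxotantalate(V)

Ta is given as +5; the anion's ligand charges sum to -6, so the complex anion is 1−.
A 1:1 salt means the cation carries the equal and opposite charge, 1+.
Cation: ligand charges sum to -3; for the ion to be 1+, W = +4.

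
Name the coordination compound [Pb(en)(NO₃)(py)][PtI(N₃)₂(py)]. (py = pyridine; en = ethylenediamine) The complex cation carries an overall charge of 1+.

Both ions are complex: the cation is named first with the plain metal name, the anion second with the -ate form; each ion's ligands are alphabetised independently.
The complex cation is given as 1+; its ligand charges sum to -1, so Pb = +2.
A 1:1 salt means the anion carries the equal and opposite charge, 1−.
Anion: ligand charges sum to -3; for the ion to be 1−, Pt = +2.

(ethylenediamine)nitrato(pyridine)lead(II) diazidoiodo(pyridine)platinate(II)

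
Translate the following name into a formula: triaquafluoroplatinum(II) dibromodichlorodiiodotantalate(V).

[PtF(H2O)3][TaBr2Cl2I2]

Cation [Pt…]: ligand charges -1, Pt(II) ⇒ ion charge 1+.
Anion [Ta…]: ligand charges -6, Ta(V) ⇒ ion charge 1−.
One 1+ cation balances one 1− anion.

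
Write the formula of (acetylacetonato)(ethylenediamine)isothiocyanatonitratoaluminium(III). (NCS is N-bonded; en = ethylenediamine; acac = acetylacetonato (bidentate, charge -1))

Ligands: 1 nitrato (NO3, -1), 1 isothiocyanato (NCS, -1), 1 ethylenediamine (en, neutral), 1 acetylacetonato (acac, -1). Ligand charge sum = -3.
With Al in oxidation state +3, the complex ion is [Al...].

[Al(acac)(en)(NCS)(NO3)]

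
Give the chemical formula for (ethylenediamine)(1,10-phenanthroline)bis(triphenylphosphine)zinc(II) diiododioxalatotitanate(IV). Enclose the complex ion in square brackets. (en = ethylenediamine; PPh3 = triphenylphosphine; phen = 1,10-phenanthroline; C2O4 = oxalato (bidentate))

Cation [Zn…]: ligand charges 0, Zn(II) ⇒ ion charge 2+.
Anion [Ti…]: ligand charges -6, Ti(IV) ⇒ ion charge 2−.
One 2+ cation balances one 2− anion.

[Zn(en)(phen)(PPh3)2][Ti(C2O4)2I2]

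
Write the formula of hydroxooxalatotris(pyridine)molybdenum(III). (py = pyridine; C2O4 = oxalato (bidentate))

Ligands: 3 pyridine (py, neutral), 1 oxalato (C2O4, -2), 1 hydroxo (OH, -1). Ligand charge sum = -3.
With Mo in oxidation state +3, the complex ion is [Mo...].

[Mo(C2O4)(OH)(py)3]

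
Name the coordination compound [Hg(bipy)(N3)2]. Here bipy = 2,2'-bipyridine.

diazido(2,2'-bipyridine)mercury(II)

There is no counter-ion, so the complex is neutral overall.
Ligand charges: 1×2,2'-bipyridine (neutral), 2×azido (-1 each); total -2. So Hg + (-2) = 0, giving Hg = +2.
Ligands are named alphabetically: azido before bipyridine.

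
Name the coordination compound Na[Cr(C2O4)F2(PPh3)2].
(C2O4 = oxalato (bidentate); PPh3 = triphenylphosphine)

sodium difluorooxalatobis(triphenylphosphine)chromate(III)

The 1 sodium counter-ion carries a total charge of +1, so each complex ion is 1−.
Ligand charges: 1×oxalato (-2 each), 2×fluoro (-1 each), 2×triphenylphosphine (neutral); total -4. So Cr + (-4) = 1−, giving Cr = +3.
The complex ion is anionic, so chromium takes the -ate form chromate(III).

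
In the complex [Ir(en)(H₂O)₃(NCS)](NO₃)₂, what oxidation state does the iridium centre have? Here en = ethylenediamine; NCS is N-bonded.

2 nitrate outside the brackets (-1 each) → the complex ion is 2+.
Ligand charges: 3×H2O neutral; 1×en neutral; 1×NCS = -1; sum -1.
Ir + (-1) = 2+ ⇒ Ir is +3.

+3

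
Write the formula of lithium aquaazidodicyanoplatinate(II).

Ligands: 2 cyano (CN, -1), 1 azido (N3, -1), 1 aqua (H2O, neutral). Ligand charge sum = -3.
With Pt in oxidation state +2, the complex ion is [Pt...]^1−.
Charge balance with lithium (+1) requires 1 complex ion per 1 lithium.

Li[Pt(CN)2(H2O)(N3)]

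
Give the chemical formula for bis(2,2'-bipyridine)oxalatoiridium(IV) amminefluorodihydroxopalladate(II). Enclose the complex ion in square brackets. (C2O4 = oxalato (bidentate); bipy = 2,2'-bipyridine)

Cation [Ir…]: ligand charges -2, Ir(IV) ⇒ ion charge 2+.
Anion [Pd…]: ligand charges -3, Pd(II) ⇒ ion charge 1−.
One 2+ cation requires 2 of the 1− anion.

[Ir(bipy)2(C2O4)][PdF(NH3)(OH)2]2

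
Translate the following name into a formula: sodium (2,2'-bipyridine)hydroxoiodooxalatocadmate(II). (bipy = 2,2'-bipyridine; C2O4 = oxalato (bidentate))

Na2[Cd(bipy)(C2O4)I(OH)]

Ligands: 1 2,2'-bipyridine (bipy, neutral), 1 hydroxo (OH, -1), 1 oxalato (C2O4, -2), 1 iodo (I, -1). Ligand charge sum = -4.
With Cd in oxidation state +2, the complex ion is [Cd...]^2−.
Charge balance with sodium (+1) requires 1 complex ion per 2 sodium.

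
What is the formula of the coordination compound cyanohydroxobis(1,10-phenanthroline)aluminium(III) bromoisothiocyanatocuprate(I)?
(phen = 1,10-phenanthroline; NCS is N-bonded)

Cation [Al…]: ligand charges -2, Al(III) ⇒ ion charge 1+.
Anion [Cu…]: ligand charges -2, Cu(I) ⇒ ion charge 1−.
One 1+ cation balances one 1− anion.

[Al(CN)(OH)(phen)2][CuBr(NCS)]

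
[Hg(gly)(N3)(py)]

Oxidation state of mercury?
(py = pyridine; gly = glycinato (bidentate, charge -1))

+2

No counter-ion: the bracketed complex is neutral.
Ligand charges: 1×py neutral; 1×gly = -1; 1×N3 = -1; sum -2.
Hg + (-2) = 0 ⇒ Hg is +2.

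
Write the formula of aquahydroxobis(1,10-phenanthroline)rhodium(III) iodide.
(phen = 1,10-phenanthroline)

Ligands: 2 1,10-phenanthroline (phen, neutral), 1 aqua (H2O, neutral), 1 hydroxo (OH, -1). Ligand charge sum = -1.
Charge balance with iodide (-1) requires 1 complex ion per 2 iodide.

[Rh(H2O)(OH)(phen)2]I2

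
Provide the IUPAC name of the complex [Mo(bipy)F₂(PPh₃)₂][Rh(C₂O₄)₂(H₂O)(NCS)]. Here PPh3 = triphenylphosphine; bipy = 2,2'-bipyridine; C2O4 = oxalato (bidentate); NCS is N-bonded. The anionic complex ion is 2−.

The complex anion is given as 2−; its ligand charges sum to -5, so Rh = +3.
A 1:1 salt means the cation carries the equal and opposite charge, 2+.
Cation: ligand charges sum to -2; for the ion to be 2+, Mo = +4.

(2,2'-bipyridine)difluorobis(triphenylphosphine)molybdenum(IV) aquaisothiocyanatodioxalatorhodate(III)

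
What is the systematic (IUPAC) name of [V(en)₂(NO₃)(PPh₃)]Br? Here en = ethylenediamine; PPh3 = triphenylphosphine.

The 1 bromide counter-ion carries a total charge of -1, so each complex ion is 1+.
Ligand charges: 2×ethylenediamine (neutral), 1×triphenylphosphine (neutral), 1×nitrato (-1 each); total -1. So V + (-1) = 1+, giving V = +2.
Ligands are named alphabetically: ethylenediamine before nitrato before triphenylphosphine.

bis(ethylenediamine)nitrato(triphenylphosphine)vanadium(II) bromide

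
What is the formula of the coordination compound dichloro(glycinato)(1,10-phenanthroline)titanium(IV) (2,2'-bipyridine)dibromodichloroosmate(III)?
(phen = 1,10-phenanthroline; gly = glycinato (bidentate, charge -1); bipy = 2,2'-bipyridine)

Cation [Ti…]: ligand charges -3, Ti(IV) ⇒ ion charge 1+.
Anion [Os…]: ligand charges -4, Os(III) ⇒ ion charge 1−.

[TiCl2(gly)(phen)][Os(bipy)Br2Cl2]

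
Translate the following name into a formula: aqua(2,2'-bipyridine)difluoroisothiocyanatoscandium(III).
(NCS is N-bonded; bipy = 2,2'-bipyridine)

[Sc(bipy)F2(H2O)(NCS)]

Ligands: 1 aqua (H2O, neutral), 1 isothiocyanato (NCS, -1), 1 2,2'-bipyridine (bipy, neutral), 2 fluoro (F, -1). Ligand charge sum = -3.
With Sc in oxidation state +3, the complex ion is [Sc...].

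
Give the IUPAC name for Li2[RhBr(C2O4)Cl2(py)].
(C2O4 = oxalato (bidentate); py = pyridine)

lithium bromodichlorooxalato(pyridine)rhodate(III)

The 2 lithium counter-ions carry a total charge of +2, so each complex ion is 2−.
Ligand charges: 1×bromo (-1 each), 2×chloro (-1 each), 1×oxalato (-2 each), 1×pyridine (neutral); total -5. So Rh + (-5) = 2−, giving Rh = +3.
Ligands are named alphabetically: bromo before chloro before oxalato before pyridine.
The complex ion is anionic, so rhodium takes the -ate form rhodate(III).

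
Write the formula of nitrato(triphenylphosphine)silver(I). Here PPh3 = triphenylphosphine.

[Ag(NO3)(PPh3)]

Ligands: 1 nitrato (NO3, -1), 1 triphenylphosphine (PPh3, neutral). Ligand charge sum = -1.
With Ag in oxidation state +1, the complex ion is [Ag...].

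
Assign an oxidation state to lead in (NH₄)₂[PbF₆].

2 ammonium outside the brackets (+1 each) → the complex ion is 2−.
Ligand charges: 6×F = -6; sum -6.
Pb + (-6) = 2− ⇒ Pb is +4.

+4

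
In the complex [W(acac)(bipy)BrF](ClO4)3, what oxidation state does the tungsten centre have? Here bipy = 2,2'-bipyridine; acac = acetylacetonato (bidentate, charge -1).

3 perchlorate outside the brackets (-1 each) → the complex ion is 3+.
Ligand charges: 1×Br = -1; 1×F = -1; 1×bipy neutral; 1×acac = -1; sum -3.
W + (-3) = 3+ ⇒ W is +6.

+6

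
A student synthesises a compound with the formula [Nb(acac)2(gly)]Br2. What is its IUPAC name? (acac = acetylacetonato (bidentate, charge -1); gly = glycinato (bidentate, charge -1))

bis(acetylacetonato)(glycinato)niobium(V) bromide

The 2 bromide counter-ions carry a total charge of -2, so each complex ion is 2+.
Ligand charges: 2×acetylacetonato (-1 each), 1×glycinato (-1 each); total -3. So Nb + (-3) = 2+, giving Nb = +5.
Ligands are named alphabetically: acetylacetonato before glycinato.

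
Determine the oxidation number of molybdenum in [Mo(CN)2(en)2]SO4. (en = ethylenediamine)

1 sulfate outside the brackets (-2 each) → the complex ion is 2+.
Ligand charges: 2×en neutral; 2×CN = -2; sum -2.
Mo + (-2) = 2+ ⇒ Mo is +4.

+4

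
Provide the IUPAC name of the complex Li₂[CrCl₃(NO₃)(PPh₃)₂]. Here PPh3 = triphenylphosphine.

lithium trichloronitratobis(triphenylphosphine)chromate(II)

The 2 lithium counter-ions carry a total charge of +2, so each complex ion is 2−.
Ligand charges: 3×chloro (-1 each), 2×triphenylphosphine (neutral), 1×nitrato (-1 each); total -4. So Cr + (-4) = 2−, giving Cr = +2.
Ligands are named alphabetically: chloro before nitrato before triphenylphosphine.
The complex ion is anionic, so chromium takes the -ate form chromate(II).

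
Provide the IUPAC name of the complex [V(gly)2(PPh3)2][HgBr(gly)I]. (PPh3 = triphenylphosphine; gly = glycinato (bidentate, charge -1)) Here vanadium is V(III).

bis(glycinato)bis(triphenylphosphine)vanadium(III) bromo(glycinato)iodomercurate(II)

Both ions are complex: the cation is named first with the plain metal name, the anion second with the -ate form; each ion's ligands are alphabetised independently.
V is given as +3; the cation's ligand charges sum to -2, so the complex cation is 1+.
A 1:1 salt means the anion carries the equal and opposite charge, 1−.
Anion: ligand charges sum to -3; for the ion to be 1−, Hg = +2.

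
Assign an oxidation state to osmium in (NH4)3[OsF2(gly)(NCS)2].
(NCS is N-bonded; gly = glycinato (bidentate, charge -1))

3 ammonium outside the brackets (+1 each) → the complex ion is 3−.
Ligand charges: 2×NCS = -2; 2×F = -2; 1×gly = -1; sum -5.
Os + (-5) = 3− ⇒ Os is +2.

+2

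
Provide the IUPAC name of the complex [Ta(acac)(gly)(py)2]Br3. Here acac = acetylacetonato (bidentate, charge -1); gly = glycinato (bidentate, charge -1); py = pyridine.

The 3 bromide counter-ions carry a total charge of -3, so each complex ion is 3+.
Ligand charges: 1×acetylacetonato (-1 each), 1×glycinato (-1 each), 2×pyridine (neutral); total -2. So Ta + (-2) = 3+, giving Ta = +5.
Ligands are named alphabetically: acetylacetonato before glycinato before pyridine.

(acetylacetonato)(glycinato)bis(pyridine)tantalum(V) bromide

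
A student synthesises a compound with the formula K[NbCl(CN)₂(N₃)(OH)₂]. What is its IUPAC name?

The 1 potassium counter-ion carries a total charge of +1, so each complex ion is 1−.
Ligand charges: 2×hydroxo (-1 each), 1×azido (-1 each), 2×cyano (-1 each), 1×chloro (-1 each); total -6. So Nb + (-6) = 1−, giving Nb = +5.
The complex ion is anionic, so niobium takes the -ate form niobate(V).

potassium azidochlorodicyanodihydroxoniobate(V)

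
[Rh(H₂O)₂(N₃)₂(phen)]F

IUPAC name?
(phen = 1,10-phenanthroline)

The 1 fluoride counter-ion carries a total charge of -1, so each complex ion is 1+.
Ligand charges: 2×aqua (neutral), 2×azido (-1 each), 1×1,10-phenanthroline (neutral); total -2. So Rh + (-2) = 1+, giving Rh = +3.
Ligands are named alphabetically: aqua before azido before phenanthroline.

diaquadiazido(1,10-phenanthroline)rhodium(III) fluoride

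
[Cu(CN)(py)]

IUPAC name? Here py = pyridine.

There is no counter-ion, so the complex is neutral overall.
Ligand charges: 1×pyridine (neutral), 1×cyano (-1 each); total -1. So Cu + (-1) = 0, giving Cu = +1.
Ligands are named alphabetically: cyano before pyridine.

cyano(pyridine)copper(I)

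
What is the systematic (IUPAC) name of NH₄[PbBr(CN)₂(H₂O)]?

ammonium aquabromodicyanoplumbate(II)

The 1 ammonium counter-ion carries a total charge of +1, so each complex ion is 1−.
Ligand charges: 2×cyano (-1 each), 1×bromo (-1 each), 1×aqua (neutral); total -3. So Pb + (-3) = 1−, giving Pb = +2.
The complex ion is anionic, so lead takes the -ate form plumbate(II).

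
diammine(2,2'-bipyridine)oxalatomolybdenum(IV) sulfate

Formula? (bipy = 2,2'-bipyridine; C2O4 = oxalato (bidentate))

[Mo(bipy)(C2O4)(NH3)2]SO4

Ligands: 1 2,2'-bipyridine (bipy, neutral), 2 ammine (NH3, neutral), 1 oxalato (C2O4, -2). Ligand charge sum = -2.
Charge balance with sulfate (-2) requires 1 complex ion per 1 sulfate.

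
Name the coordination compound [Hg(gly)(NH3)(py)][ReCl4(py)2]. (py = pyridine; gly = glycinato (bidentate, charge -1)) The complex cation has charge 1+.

ammine(glycinato)(pyridine)mercury(II) tetrachlorobis(pyridine)rhenate(III)

Both ions are complex: the cation is named first with the plain metal name, the anion second with the -ate form; each ion's ligands are alphabetised independently.
The complex cation is given as 1+; its ligand charges sum to -1, so Hg = +2.
A 1:1 salt means the anion carries the equal and opposite charge, 1−.
Anion: ligand charges sum to -4; for the ion to be 1−, Re = +3.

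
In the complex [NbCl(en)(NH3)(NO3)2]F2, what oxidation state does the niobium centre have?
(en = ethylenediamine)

+5

2 fluoride outside the brackets (-1 each) → the complex ion is 2+.
Ligand charges: 1×NH3 neutral; 1×en neutral; 2×NO3 = -2; 1×Cl = -1; sum -3.
Nb + (-3) = 2+ ⇒ Nb is +5.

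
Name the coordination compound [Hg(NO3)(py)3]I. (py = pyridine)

The 1 iodide counter-ion carries a total charge of -1, so each complex ion is 1+.
Ligand charges: 1×nitrato (-1 each), 3×pyridine (neutral); total -1. So Hg + (-1) = 1+, giving Hg = +2.
Ligands are named alphabetically: nitrato before pyridine.

nitratotris(pyridine)mercury(II) iodide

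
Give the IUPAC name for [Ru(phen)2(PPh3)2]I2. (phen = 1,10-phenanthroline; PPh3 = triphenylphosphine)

The 2 iodide counter-ions carry a total charge of -2, so each complex ion is 2+.
Ligand charges: 2×1,10-phenanthroline (neutral), 2×triphenylphosphine (neutral); total 0. So Ru + (0) = 2+, giving Ru = +2.
Ligands are named alphabetically: phenanthroline before triphenylphosphine.

bis(1,10-phenanthroline)bis(triphenylphosphine)ruthenium(II) iodide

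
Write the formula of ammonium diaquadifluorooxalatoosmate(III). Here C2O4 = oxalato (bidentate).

NH4[Os(C2O4)F2(H2O)2]

Ligands: 2 aqua (H2O, neutral), 2 fluoro (F, -1), 1 oxalato (C2O4, -2). Ligand charge sum = -4.
With Os in oxidation state +3, the complex ion is [Os...]^1−.
Charge balance with ammonium (+1) requires 1 complex ion per 1 ammonium.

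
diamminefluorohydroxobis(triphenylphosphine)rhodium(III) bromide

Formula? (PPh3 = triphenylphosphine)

[RhF(NH3)2(OH)(PPh3)2]Br

Ligands: 1 hydroxo (OH, -1), 2 ammine (NH3, neutral), 1 fluoro (F, -1), 2 triphenylphosphine (PPh3, neutral). Ligand charge sum = -2.
Charge balance with bromide (-1) requires 1 complex ion per 1 bromide.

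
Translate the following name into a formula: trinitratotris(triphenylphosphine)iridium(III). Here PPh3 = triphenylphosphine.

Ligands: 3 triphenylphosphine (PPh3, neutral), 3 nitrato (NO3, -1). Ligand charge sum = -3.
With Ir in oxidation state +3, the complex ion is [Ir...].

[Ir(NO3)3(PPh3)3]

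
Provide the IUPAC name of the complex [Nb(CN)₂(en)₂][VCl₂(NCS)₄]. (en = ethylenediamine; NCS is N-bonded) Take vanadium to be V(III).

dicyanobis(ethylenediamine)niobium(V) dichlorotetraisothiocyanatovanadate(III)

V is given as +3; the anion's ligand charges sum to -6, so the complex anion is 3−.
A 1:1 salt means the cation carries the equal and opposite charge, 3+.
Cation: ligand charges sum to -2; for the ion to be 3+, Nb = +5.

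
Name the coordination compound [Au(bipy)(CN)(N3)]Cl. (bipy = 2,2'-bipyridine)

azido(2,2'-bipyridine)cyanogold(III) chloride

The 1 chloride counter-ion carries a total charge of -1, so each complex ion is 1+.
Ligand charges: 1×2,2'-bipyridine (neutral), 1×azido (-1 each), 1×cyano (-1 each); total -2. So Au + (-2) = 1+, giving Au = +3.
Ligands are named alphabetically: azido before bipyridine before cyano.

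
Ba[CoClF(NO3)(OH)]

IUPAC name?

barium chlorofluorohydroxonitratocobaltate(II)

The 1 barium counter-ion carries a total charge of +2, so each complex ion is 2−.
Ligand charges: 1×chloro (-1 each), 1×fluoro (-1 each), 1×hydroxo (-1 each), 1×nitrato (-1 each); total -4. So Co + (-4) = 2−, giving Co = +2.
Ligands are named alphabetically: chloro before fluoro before hydroxo before nitrato.
The complex ion is anionic, so cobalt takes the -ate form cobaltate(II).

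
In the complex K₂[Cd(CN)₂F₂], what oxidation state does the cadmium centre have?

2 potassium outside the brackets (+1 each) → the complex ion is 2−.
Ligand charges: 2×CN = -2; 2×F = -2; sum -4.
Cd + (-4) = 2− ⇒ Cd is +2.

+2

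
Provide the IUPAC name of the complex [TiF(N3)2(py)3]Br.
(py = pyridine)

The 1 bromide counter-ion carries a total charge of -1, so each complex ion is 1+.
Ligand charges: 2×azido (-1 each), 3×pyridine (neutral), 1×fluoro (-1 each); total -3. So Ti + (-3) = 1+, giving Ti = +4.
Ligands are named alphabetically: azido before fluoro before pyridine.

diazidofluorotris(pyridine)titanium(IV) bromide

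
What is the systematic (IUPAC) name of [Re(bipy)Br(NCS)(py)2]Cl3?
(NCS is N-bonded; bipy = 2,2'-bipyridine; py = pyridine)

The 3 chloride counter-ions carry a total charge of -3, so each complex ion is 3+.
Ligand charges: 1×isothiocyanato (-1 each), 1×2,2'-bipyridine (neutral), 1×bromo (-1 each), 2×pyridine (neutral); total -2. So Re + (-2) = 3+, giving Re = +5.
Ligands are named alphabetically: bipyridine before bromo before isothiocyanato before pyridine.

(2,2'-bipyridine)bromoisothiocyanatobis(pyridine)rhenium(V) chloride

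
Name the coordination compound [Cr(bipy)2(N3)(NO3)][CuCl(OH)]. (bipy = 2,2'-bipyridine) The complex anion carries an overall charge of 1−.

azidobis(2,2'-bipyridine)nitratochromium(III) chlorohydroxocuprate(I)

Both ions are complex: the cation is named first with the plain metal name, the anion second with the -ate form; each ion's ligands are alphabetised independently.
The complex anion is given as 1−; its ligand charges sum to -2, so Cu = +1.
A 1:1 salt means the cation carries the equal and opposite charge, 1+.
Cation: ligand charges sum to -2; for the ion to be 1+, Cr = +3.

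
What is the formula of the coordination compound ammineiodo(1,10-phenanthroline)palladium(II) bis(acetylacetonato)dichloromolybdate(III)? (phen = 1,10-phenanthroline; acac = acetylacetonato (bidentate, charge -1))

[PdI(NH3)(phen)][Mo(acac)2Cl2]

Cation [Pd…]: ligand charges -1, Pd(II) ⇒ ion charge 1+.
Anion [Mo…]: ligand charges -4, Mo(III) ⇒ ion charge 1−.
One 1+ cation balances one 1− anion.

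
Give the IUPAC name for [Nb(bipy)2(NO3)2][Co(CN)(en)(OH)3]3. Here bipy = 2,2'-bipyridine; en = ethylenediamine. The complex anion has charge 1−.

Both ions are complex: the cation is named first with the plain metal name, the anion second with the -ate form; each ion's ligands are alphabetised independently.
The complex anion is given as 1−; its ligand charges sum to -4, so Co = +3.
With 3 anions per cation, the cation must be 3×1 = 3+.
Cation: ligand charges sum to -2; for the ion to be 3+, Nb = +5.

bis(2,2'-bipyridine)dinitratoniobium(V) cyano(ethylenediamine)trihydroxocobaltate(III)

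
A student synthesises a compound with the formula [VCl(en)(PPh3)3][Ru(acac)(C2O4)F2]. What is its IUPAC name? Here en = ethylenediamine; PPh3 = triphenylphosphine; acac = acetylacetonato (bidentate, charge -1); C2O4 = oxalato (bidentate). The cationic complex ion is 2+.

Both ions are complex: the cation is named first with the plain metal name, the anion second with the -ate form; each ion's ligands are alphabetised independently.
The complex cation is given as 2+; its ligand charges sum to -1, so V = +3.
A 1:1 salt means the anion carries the equal and opposite charge, 2−.
Anion: ligand charges sum to -5; for the ion to be 2−, Ru = +3.

chloro(ethylenediamine)tris(triphenylphosphine)vanadium(III) (acetylacetonato)difluorooxalatoruthenate(III)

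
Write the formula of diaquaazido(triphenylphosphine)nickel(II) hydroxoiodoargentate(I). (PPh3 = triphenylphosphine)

[Ni(H2O)2(N3)(PPh3)][AgI(OH)]

Cation [Ni…]: ligand charges -1, Ni(II) ⇒ ion charge 1+.
Anion [Ag…]: ligand charges -2, Ag(I) ⇒ ion charge 1−.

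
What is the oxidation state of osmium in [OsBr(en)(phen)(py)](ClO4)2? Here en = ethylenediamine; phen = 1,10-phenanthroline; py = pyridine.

2 perchlorate outside the brackets (-1 each) → the complex ion is 2+.
Ligand charges: 1×en neutral; 1×Br = -1; 1×phen neutral; 1×py neutral; sum -1.
Os + (-1) = 2+ ⇒ Os is +3.

+3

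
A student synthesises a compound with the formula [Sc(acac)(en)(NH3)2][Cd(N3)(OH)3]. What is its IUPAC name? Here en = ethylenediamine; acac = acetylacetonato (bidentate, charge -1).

(acetylacetonato)diammine(ethylenediamine)scandium(III) azidotrihydroxocadmate(II)

Scandium is always +3 in its complexes; the cation's ligand charges sum to -1, so the complex cation is 2+.
A 1:1 salt means the anion carries the equal and opposite charge, 2−.
Anion: ligand charges sum to -4; for the ion to be 2−, Cd = +2.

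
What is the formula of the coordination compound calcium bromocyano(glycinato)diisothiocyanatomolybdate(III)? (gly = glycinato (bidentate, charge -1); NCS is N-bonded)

Ca[MoBr(CN)(gly)(NCS)2]

Ligands: 1 glycinato (gly, -1), 1 cyano (CN, -1), 1 bromo (Br, -1), 2 isothiocyanato (NCS, -1). Ligand charge sum = -5.
With Mo in oxidation state +3, the complex ion is [Mo...]^2−.
Charge balance with calcium (+2) requires 1 complex ion per 1 calcium.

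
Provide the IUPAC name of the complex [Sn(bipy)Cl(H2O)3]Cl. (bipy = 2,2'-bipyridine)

The 1 chloride counter-ion carries a total charge of -1, so each complex ion is 1+.
Ligand charges: 1×2,2'-bipyridine (neutral), 1×chloro (-1 each), 3×aqua (neutral); total -1. So Sn + (-1) = 1+, giving Sn = +2.
Ligands are named alphabetically: aqua before bipyridine before chloro.

triaqua(2,2'-bipyridine)chlorotin(II) chloride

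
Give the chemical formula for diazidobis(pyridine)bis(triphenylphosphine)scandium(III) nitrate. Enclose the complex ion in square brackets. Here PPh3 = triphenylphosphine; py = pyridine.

[Sc(N3)2(PPh3)2(py)2]NO3

Ligands: 2 azido (N3, -1), 2 triphenylphosphine (PPh3, neutral), 2 pyridine (py, neutral). Ligand charge sum = -2.
Charge balance with nitrate (-1) requires 1 complex ion per 1 nitrate.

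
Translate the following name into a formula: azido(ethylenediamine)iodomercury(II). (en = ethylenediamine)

[Hg(en)I(N3)]

Ligands: 1 iodo (I, -1), 1 azido (N3, -1), 1 ethylenediamine (en, neutral). Ligand charge sum = -2.
With Hg in oxidation state +2, the complex ion is [Hg...].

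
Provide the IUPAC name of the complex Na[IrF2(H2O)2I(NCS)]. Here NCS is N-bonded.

sodium diaquadifluoroiodoisothiocyanatoiridate(III)

The 1 sodium counter-ion carries a total charge of +1, so each complex ion is 1−.
Ligand charges: 2×aqua (neutral), 1×iodo (-1 each), 1×isothiocyanato (-1 each), 2×fluoro (-1 each); total -4. So Ir + (-4) = 1−, giving Ir = +3.
Ligands are named alphabetically: aqua before fluoro before iodo before isothiocyanato.
The complex ion is anionic, so iridium takes the -ate form iridate(III).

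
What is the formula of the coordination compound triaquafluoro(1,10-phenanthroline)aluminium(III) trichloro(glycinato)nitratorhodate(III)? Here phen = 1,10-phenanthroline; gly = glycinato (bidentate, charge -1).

Cation [Al…]: ligand charges -1, Al(III) ⇒ ion charge 2+.
Anion [Rh…]: ligand charges -5, Rh(III) ⇒ ion charge 2−.
One 2+ cation balances one 2− anion.

[AlF(H2O)3(phen)][RhCl3(gly)(NO3)]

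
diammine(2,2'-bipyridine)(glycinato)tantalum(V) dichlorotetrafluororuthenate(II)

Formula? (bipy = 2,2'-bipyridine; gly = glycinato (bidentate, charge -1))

[Ta(bipy)(gly)(NH3)2][RuCl2F4]

Cation [Ta…]: ligand charges -1, Ta(V) ⇒ ion charge 4+.
Anion [Ru…]: ligand charges -6, Ru(II) ⇒ ion charge 4−.
One 4+ cation balances one 4− anion.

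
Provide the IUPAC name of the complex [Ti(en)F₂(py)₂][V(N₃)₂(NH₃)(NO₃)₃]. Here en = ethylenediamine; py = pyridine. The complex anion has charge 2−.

Both ions are complex: the cation is named first with the plain metal name, the anion second with the -ate form; each ion's ligands are alphabetised independently.
The complex anion is given as 2−; its ligand charges sum to -5, so V = +3.
A 1:1 salt means the cation carries the equal and opposite charge, 2+.
Cation: ligand charges sum to -2; for the ion to be 2+, Ti = +4.

(ethylenediamine)difluorobis(pyridine)titanium(IV) amminediazidotrinitratovanadate(III)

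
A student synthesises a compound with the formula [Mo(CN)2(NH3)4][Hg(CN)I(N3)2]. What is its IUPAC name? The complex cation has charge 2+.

The complex cation is given as 2+; its ligand charges sum to -2, so Mo = +4.
A 1:1 salt means the anion carries the equal and opposite charge, 2−.
Anion: ligand charges sum to -4; for the ion to be 2−, Hg = +2.

tetraamminedicyanomolybdenum(IV) diazidocyanoiodomercurate(II)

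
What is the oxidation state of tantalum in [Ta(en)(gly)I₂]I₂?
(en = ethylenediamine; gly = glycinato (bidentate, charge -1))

+5

2 iodide outside the brackets (-1 each) → the complex ion is 2+.
Ligand charges: 1×en neutral; 2×I = -2; 1×gly = -1; sum -3.
Ta + (-3) = 2+ ⇒ Ta is +5.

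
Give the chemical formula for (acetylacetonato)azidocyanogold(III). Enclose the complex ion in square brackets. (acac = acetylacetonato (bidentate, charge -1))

Ligands: 1 acetylacetonato (acac, -1), 1 cyano (CN, -1), 1 azido (N3, -1). Ligand charge sum = -3.
With Au in oxidation state +3, the complex ion is [Au...].

[Au(acac)(CN)(N3)]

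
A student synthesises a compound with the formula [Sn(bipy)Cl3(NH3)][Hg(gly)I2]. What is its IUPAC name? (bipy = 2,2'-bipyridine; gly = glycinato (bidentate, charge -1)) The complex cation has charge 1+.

Both ions are complex: the cation is named first with the plain metal name, the anion second with the -ate form; each ion's ligands are alphabetised independently.
The complex cation is given as 1+; its ligand charges sum to -3, so Sn = +4.
A 1:1 salt means the anion carries the equal and opposite charge, 1−.
Anion: ligand charges sum to -3; for the ion to be 1−, Hg = +2.

ammine(2,2'-bipyridine)trichlorotin(IV) (glycinato)diiodomercurate(II)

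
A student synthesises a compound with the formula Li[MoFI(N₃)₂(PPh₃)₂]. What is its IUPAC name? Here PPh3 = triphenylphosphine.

lithium diazidofluoroiodobis(triphenylphosphine)molybdate(III)

The 1 lithium counter-ion carries a total charge of +1, so each complex ion is 1−.
Ligand charges: 1×fluoro (-1 each), 1×iodo (-1 each), 2×triphenylphosphine (neutral), 2×azido (-1 each); total -4. So Mo + (-4) = 1−, giving Mo = +3.
Ligands are named alphabetically: azido before fluoro before iodo before triphenylphosphine.
The complex ion is anionic, so molybdenum takes the -ate form molybdate(III).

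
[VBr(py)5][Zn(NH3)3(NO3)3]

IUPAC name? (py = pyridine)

bromopentakis(pyridine)vanadium(II) triamminetrinitratozincate(II)

Both ions are complex: the cation is named first with the plain metal name, the anion second with the -ate form; each ion's ligands are alphabetised independently.
Zinc is always +2 in its complexes; the anion's ligand charges sum to -3, so the complex anion is 1−.
A 1:1 salt means the cation carries the equal and opposite charge, 1+.
Cation: ligand charges sum to -1; for the ion to be 1+, V = +2.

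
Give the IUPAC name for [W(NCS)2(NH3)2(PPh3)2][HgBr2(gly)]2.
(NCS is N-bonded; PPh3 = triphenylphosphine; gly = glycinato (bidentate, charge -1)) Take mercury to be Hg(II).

diamminediisothiocyanatobis(triphenylphosphine)tungsten(IV) dibromo(glycinato)mercurate(II)

Hg is given as +2; the anion's ligand charges sum to -3, so the complex anion is 1−.
With 2 anions per cation, the cation must be 2×1 = 2+.
Cation: ligand charges sum to -2; for the ion to be 2+, W = +4.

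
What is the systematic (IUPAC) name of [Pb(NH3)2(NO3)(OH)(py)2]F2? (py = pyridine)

The 2 fluoride counter-ions carry a total charge of -2, so each complex ion is 2+.
Ligand charges: 2×ammine (neutral), 2×pyridine (neutral), 1×hydroxo (-1 each), 1×nitrato (-1 each); total -2. So Pb + (-2) = 2+, giving Pb = +4.
Ligands are named alphabetically: ammine before hydroxo before nitrato before pyridine.

diamminehydroxonitratobis(pyridine)lead(IV) fluoride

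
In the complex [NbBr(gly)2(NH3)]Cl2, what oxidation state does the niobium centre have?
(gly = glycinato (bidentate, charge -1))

2 chloride outside the brackets (-1 each) → the complex ion is 2+.
Ligand charges: 2×gly = -2; 1×Br = -1; 1×NH3 neutral; sum -3.
Nb + (-3) = 2+ ⇒ Nb is +5.

+5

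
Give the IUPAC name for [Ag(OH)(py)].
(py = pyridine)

There is no counter-ion, so the complex is neutral overall.
Ligand charges: 1×pyridine (neutral), 1×hydroxo (-1 each); total -1. So Ag + (-1) = 0, giving Ag = +1.
Ligands are named alphabetically: hydroxo before pyridine.

hydroxo(pyridine)silver(I)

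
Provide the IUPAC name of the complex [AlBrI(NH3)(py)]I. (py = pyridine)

amminebromoiodo(pyridine)aluminium(III) iodide

The 1 iodide counter-ion carries a total charge of -1, so each complex ion is 1+.
Ligand charges: 1×bromo (-1 each), 1×iodo (-1 each), 1×pyridine (neutral), 1×ammine (neutral); total -2. So Al + (-2) = 1+, giving Al = +3.
Ligands are named alphabetically: ammine before bromo before iodo before pyridine.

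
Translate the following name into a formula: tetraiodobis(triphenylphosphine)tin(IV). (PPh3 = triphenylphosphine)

Ligands: 2 triphenylphosphine (PPh3, neutral), 4 iodo (I, -1). Ligand charge sum = -4.
With Sn in oxidation state +4, the complex ion is [Sn...].

[SnI4(PPh3)2]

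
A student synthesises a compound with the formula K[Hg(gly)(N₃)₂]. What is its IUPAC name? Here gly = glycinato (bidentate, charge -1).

potassium diazido(glycinato)mercurate(II)

The 1 potassium counter-ion carries a total charge of +1, so each complex ion is 1−.
Ligand charges: 2×azido (-1 each), 1×glycinato (-1 each); total -3. So Hg + (-3) = 1−, giving Hg = +2.
The complex ion is anionic, so mercury takes the -ate form mercurate(II).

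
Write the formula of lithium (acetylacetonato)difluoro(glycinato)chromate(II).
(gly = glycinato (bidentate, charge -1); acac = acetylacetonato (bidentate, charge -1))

Li2[Cr(acac)F2(gly)]

Ligands: 1 glycinato (gly, -1), 2 fluoro (F, -1), 1 acetylacetonato (acac, -1). Ligand charge sum = -4.
With Cr in oxidation state +2, the complex ion is [Cr...]^2−.
Charge balance with lithium (+1) requires 1 complex ion per 2 lithium.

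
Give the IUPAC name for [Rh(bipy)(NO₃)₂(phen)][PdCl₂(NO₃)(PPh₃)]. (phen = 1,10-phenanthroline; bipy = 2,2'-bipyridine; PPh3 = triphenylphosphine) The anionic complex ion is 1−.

(2,2'-bipyridine)dinitrato(1,10-phenanthroline)rhodium(III) dichloronitrato(triphenylphosphine)palladate(II)

The complex anion is given as 1−; its ligand charges sum to -3, so Pd = +2.
A 1:1 salt means the cation carries the equal and opposite charge, 1+.
Cation: ligand charges sum to -2; for the ion to be 1+, Rh = +3.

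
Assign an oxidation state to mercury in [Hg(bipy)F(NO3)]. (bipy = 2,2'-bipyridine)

+2

No counter-ion: the bracketed complex is neutral.
Ligand charges: 1×F = -1; 1×NO3 = -1; 1×bipy neutral; sum -2.
Hg + (-2) = 0 ⇒ Hg is +2.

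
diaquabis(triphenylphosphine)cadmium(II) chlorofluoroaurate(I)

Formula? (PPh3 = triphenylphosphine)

[Cd(H2O)2(PPh3)2][AuClF]2

Cation [Cd…]: ligand charges 0, Cd(II) ⇒ ion charge 2+.
Anion [Au…]: ligand charges -2, Au(I) ⇒ ion charge 1−.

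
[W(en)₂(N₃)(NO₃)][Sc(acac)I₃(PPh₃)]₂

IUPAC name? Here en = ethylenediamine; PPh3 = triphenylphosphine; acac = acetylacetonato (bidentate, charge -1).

azidobis(ethylenediamine)nitratotungsten(IV) (acetylacetonato)triiodo(triphenylphosphine)scandate(III)

Scandium is always +3 in its complexes; the anion's ligand charges sum to -4, so the complex anion is 1−.
With 2 anions per cation, the cation must be 2×1 = 2+.
Cation: ligand charges sum to -2; for the ion to be 2+, W = +4.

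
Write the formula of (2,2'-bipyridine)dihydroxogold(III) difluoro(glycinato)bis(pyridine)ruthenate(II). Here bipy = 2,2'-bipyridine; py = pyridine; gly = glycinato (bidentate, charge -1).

[Au(bipy)(OH)2][RuF2(gly)(py)2]

Cation [Au…]: ligand charges -2, Au(III) ⇒ ion charge 1+.
Anion [Ru…]: ligand charges -3, Ru(II) ⇒ ion charge 1−.
One 1+ cation balances one 1− anion.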